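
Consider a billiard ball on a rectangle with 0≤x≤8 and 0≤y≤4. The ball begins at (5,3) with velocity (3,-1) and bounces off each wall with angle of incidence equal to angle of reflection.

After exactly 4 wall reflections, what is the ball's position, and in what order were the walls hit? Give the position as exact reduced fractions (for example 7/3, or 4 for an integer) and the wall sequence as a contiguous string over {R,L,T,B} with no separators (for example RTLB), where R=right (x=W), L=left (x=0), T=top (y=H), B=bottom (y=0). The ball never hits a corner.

1. t=1 → R at (8,2); v=(-3,-1)
2. t=2 → B at (2,0); v=(-3,1)
3. t=2/3 → L at (0,2/3); v=(3,1)
4. t=8/3 → R at (8,10/3); v=(-3,1)

Final position: (8,10/3)
Wall sequence: RBLR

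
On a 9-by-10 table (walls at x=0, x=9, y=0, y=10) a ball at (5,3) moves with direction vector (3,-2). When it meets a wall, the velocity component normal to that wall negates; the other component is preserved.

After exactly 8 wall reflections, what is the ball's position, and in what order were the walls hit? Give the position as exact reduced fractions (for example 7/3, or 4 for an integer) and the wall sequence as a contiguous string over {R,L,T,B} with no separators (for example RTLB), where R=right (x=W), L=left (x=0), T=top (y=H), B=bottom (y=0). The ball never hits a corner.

1. t=4/3 → R at (9,1/3); v=(-3,-2)
2. t=1/6 → B at (17/2,0); v=(-3,2)
3. t=17/6 → L at (0,17/3); v=(3,2)
4. t=13/6 → T at (13/2,10); v=(3,-2)
5. t=5/6 → R at (9,25/3); v=(-3,-2)
6. t=3 → L at (0,7/3); v=(3,-2)
7. t=7/6 → B at (7/2,0); v=(3,2)
8. t=11/6 → R at (9,11/3); v=(-3,2)

Final position: (9,11/3)
Wall sequence: RBLTRLBR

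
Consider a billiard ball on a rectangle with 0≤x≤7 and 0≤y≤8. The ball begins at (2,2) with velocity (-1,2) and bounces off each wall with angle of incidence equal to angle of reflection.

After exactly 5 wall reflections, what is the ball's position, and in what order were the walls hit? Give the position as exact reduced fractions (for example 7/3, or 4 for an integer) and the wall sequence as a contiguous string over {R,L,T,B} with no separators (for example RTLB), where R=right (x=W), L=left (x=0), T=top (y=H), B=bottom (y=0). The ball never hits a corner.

1. t=2 → L at (0,6); v=(1,2)
2. t=1 → T at (1,8); v=(1,-2)
3. t=4 → B at (5,0); v=(1,2)
4. t=2 → R at (7,4); v=(-1,2)
5. t=2 → T at (5,8); v=(-1,-2)

Final position: (5,8)
Wall sequence: LTBRT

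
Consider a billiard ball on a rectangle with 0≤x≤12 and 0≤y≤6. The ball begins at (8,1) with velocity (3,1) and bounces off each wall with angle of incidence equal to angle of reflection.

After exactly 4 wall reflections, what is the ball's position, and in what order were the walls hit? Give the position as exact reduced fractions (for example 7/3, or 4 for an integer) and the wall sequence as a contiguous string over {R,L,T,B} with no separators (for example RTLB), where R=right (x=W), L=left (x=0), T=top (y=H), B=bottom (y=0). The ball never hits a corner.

1. t=4/3 → R at (12,7/3); v=(-3,1)
2. t=11/3 → T at (1,6); v=(-3,-1)
3. t=1/3 → L at (0,17/3); v=(3,-1)
4. t=4 → R at (12,5/3); v=(-3,-1)

Final position: (12,5/3)
Wall sequence: RTLR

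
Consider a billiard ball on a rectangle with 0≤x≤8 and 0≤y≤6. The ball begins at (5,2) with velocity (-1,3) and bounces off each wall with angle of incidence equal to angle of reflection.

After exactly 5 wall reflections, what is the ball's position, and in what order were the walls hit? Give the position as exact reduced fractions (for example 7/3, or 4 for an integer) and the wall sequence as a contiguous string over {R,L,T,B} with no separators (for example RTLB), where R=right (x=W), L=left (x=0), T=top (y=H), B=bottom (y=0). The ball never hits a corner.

Final position: (7/3,0)
Wall sequence: TBLTB

1. t=4/3 → T at (11/3,6); v=(-1,-3)
2. t=2 → B at (5/3,0); v=(-1,3)
3. t=5/3 → L at (0,5); v=(1,3)
4. t=1/3 → T at (1/3,6); v=(1,-3)
5. t=2 → B at (7/3,0); v=(1,3)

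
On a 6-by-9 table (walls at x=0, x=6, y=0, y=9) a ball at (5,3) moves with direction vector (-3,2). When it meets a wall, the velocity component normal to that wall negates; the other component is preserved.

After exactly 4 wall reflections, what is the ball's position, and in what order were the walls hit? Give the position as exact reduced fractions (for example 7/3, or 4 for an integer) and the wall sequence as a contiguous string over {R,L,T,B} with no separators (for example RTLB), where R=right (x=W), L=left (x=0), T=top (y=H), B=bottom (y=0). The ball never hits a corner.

Final position: (0,11/3)
Wall sequence: LTRL

1. t=5/3 → L at (0,19/3); v=(3,2)
2. t=4/3 → T at (4,9); v=(3,-2)
3. t=2/3 → R at (6,23/3); v=(-3,-2)
4. t=2 → L at (0,11/3); v=(3,-2)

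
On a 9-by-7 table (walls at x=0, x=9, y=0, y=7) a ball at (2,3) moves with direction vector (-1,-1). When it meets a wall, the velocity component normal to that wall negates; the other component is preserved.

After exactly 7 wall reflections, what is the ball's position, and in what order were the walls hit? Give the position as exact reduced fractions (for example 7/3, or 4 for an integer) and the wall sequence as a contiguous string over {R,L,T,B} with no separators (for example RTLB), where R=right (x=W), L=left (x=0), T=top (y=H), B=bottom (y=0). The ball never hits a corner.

1. t=2 → L at (0,1); v=(1,-1)
2. t=1 → B at (1,0); v=(1,1)
3. t=7 → T at (8,7); v=(1,-1)
4. t=1 → R at (9,6); v=(-1,-1)
5. t=6 → B at (3,0); v=(-1,1)
6. t=3 → L at (0,3); v=(1,1)
7. t=4 → T at (4,7); v=(1,-1)

Final position: (4,7)
Wall sequence: LBTRBLT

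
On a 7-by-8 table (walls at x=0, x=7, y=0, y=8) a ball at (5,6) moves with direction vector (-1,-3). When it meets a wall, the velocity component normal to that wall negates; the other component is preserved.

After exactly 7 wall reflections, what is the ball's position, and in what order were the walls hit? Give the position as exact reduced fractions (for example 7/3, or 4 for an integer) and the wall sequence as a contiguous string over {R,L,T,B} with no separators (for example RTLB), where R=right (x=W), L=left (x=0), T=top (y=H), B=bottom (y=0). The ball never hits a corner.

Final position: (19/3,0)
Wall sequence: BTLBTRB

1. t=2 → B at (3,0); v=(-1,3)
2. t=8/3 → T at (1/3,8); v=(-1,-3)
3. t=1/3 → L at (0,7); v=(1,-3)
4. t=7/3 → B at (7/3,0); v=(1,3)
5. t=8/3 → T at (5,8); v=(1,-3)
6. t=2 → R at (7,2); v=(-1,-3)
7. t=2/3 → B at (19/3,0); v=(-1,3)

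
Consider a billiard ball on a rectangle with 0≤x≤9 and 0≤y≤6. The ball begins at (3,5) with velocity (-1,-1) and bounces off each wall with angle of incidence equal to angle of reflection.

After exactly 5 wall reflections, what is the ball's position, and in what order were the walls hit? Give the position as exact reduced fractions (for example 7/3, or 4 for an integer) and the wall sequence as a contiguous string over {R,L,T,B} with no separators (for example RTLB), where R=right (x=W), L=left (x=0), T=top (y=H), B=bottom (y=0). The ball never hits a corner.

1. t=3 → L at (0,2); v=(1,-1)
2. t=2 → B at (2,0); v=(1,1)
3. t=6 → T at (8,6); v=(1,-1)
4. t=1 → R at (9,5); v=(-1,-1)
5. t=5 → B at (4,0); v=(-1,1)

Final position: (4,0)
Wall sequence: LBTRB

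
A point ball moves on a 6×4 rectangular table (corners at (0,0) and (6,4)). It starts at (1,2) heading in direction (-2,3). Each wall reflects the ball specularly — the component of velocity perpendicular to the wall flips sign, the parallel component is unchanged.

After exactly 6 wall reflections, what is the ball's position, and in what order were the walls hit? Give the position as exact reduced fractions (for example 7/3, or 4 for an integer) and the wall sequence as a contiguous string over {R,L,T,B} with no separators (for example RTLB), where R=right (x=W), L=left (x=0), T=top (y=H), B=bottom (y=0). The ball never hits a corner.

1. t=1/2 → L at (0,7/2); v=(2,3)
2. t=1/6 → T at (1/3,4); v=(2,-3)
3. t=4/3 → B at (3,0); v=(2,3)
4. t=4/3 → T at (17/3,4); v=(2,-3)
5. t=1/6 → R at (6,7/2); v=(-2,-3)
6. t=7/6 → B at (11/3,0); v=(-2,3)

Final position: (11/3,0)
Wall sequence: LTBTRB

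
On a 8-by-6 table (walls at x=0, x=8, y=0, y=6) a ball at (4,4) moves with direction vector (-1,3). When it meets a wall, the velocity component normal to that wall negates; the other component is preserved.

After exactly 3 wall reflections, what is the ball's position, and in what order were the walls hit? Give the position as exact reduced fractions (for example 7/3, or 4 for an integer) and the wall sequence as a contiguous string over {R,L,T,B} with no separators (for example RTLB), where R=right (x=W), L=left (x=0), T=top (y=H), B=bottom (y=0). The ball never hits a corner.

1. t=2/3 → T at (10/3,6); v=(-1,-3)
2. t=2 → B at (4/3,0); v=(-1,3)
3. t=4/3 → L at (0,4); v=(1,3)

Final position: (0,4)
Wall sequence: TBL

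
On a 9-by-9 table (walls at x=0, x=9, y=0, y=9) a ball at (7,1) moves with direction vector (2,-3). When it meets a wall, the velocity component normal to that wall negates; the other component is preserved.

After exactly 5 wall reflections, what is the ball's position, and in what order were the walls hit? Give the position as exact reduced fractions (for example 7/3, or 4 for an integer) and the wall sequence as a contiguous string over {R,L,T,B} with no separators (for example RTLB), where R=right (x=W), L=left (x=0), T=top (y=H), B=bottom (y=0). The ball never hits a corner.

1. t=1/3 → B at (23/3,0); v=(2,3)
2. t=2/3 → R at (9,2); v=(-2,3)
3. t=7/3 → T at (13/3,9); v=(-2,-3)
4. t=13/6 → L at (0,5/2); v=(2,-3)
5. t=5/6 → B at (5/3,0); v=(2,3)

Final position: (5/3,0)
Wall sequence: BRTLB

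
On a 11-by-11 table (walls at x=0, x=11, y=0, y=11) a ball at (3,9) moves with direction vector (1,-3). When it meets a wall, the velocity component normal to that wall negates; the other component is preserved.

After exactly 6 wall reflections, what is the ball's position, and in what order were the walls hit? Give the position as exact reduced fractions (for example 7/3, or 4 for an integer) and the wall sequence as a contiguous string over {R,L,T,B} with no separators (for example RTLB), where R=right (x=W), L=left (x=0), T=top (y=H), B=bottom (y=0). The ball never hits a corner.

Final position: (4/3,0)
Wall sequence: BTRBTB

1. t=3 → B at (6,0); v=(1,3)
2. t=11/3 → T at (29/3,11); v=(1,-3)
3. t=4/3 → R at (11,7); v=(-1,-3)
4. t=7/3 → B at (26/3,0); v=(-1,3)
5. t=11/3 → T at (5,11); v=(-1,-3)
6. t=11/3 → B at (4/3,0); v=(-1,3)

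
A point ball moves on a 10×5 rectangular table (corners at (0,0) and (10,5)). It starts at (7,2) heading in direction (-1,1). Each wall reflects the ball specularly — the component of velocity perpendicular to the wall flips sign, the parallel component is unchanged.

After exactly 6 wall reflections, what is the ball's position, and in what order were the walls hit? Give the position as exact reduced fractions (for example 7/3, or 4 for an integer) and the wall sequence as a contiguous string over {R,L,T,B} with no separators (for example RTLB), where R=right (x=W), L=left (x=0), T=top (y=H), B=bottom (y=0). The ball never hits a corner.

Final position: (9,0)
Wall sequence: TLBTRB

1. t=3 → T at (4,5); v=(-1,-1)
2. t=4 → L at (0,1); v=(1,-1)
3. t=1 → B at (1,0); v=(1,1)
4. t=5 → T at (6,5); v=(1,-1)
5. t=4 → R at (10,1); v=(-1,-1)
6. t=1 → B at (9,0); v=(-1,1)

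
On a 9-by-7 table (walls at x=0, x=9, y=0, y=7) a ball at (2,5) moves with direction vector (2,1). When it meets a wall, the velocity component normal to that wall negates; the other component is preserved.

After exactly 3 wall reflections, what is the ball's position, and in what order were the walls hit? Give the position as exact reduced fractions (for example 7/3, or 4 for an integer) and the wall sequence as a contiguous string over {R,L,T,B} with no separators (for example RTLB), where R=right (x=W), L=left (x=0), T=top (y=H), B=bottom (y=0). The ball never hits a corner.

Final position: (0,1)
Wall sequence: TRL

1. t=2 → T at (6,7); v=(2,-1)
2. t=3/2 → R at (9,11/2); v=(-2,-1)
3. t=9/2 → L at (0,1); v=(2,-1)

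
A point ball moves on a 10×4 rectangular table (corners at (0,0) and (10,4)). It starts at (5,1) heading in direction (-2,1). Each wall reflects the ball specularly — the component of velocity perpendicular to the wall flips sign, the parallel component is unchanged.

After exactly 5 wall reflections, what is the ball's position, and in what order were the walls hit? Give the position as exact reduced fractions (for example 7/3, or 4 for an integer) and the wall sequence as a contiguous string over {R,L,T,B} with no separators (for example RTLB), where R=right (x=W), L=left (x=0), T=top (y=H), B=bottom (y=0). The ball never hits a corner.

Final position: (3,4)
Wall sequence: LTBRT

1. t=5/2 → L at (0,7/2); v=(2,1)
2. t=1/2 → T at (1,4); v=(2,-1)
3. t=4 → B at (9,0); v=(2,1)
4. t=1/2 → R at (10,1/2); v=(-2,1)
5. t=7/2 → T at (3,4); v=(-2,-1)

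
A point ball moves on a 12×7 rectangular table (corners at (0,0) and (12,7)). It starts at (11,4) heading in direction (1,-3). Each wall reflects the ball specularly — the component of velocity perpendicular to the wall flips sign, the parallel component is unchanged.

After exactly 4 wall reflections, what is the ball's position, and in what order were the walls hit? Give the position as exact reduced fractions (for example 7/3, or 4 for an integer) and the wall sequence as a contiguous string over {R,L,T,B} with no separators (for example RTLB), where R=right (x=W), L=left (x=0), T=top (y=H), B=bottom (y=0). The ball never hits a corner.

1. t=1 → R at (12,1); v=(-1,-3)
2. t=1/3 → B at (35/3,0); v=(-1,3)
3. t=7/3 → T at (28/3,7); v=(-1,-3)
4. t=7/3 → B at (7,0); v=(-1,3)

Final position: (7,0)
Wall sequence: RBTB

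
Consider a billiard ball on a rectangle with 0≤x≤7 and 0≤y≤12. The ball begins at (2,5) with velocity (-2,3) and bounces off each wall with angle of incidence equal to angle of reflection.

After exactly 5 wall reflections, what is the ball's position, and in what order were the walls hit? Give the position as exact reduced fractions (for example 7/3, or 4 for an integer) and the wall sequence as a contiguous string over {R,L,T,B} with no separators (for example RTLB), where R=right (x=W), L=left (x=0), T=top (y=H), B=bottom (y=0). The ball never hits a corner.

Final position: (0,5)
Wall sequence: LTRBL

1. t=1 → L at (0,8); v=(2,3)
2. t=4/3 → T at (8/3,12); v=(2,-3)
3. t=13/6 → R at (7,11/2); v=(-2,-3)
4. t=11/6 → B at (10/3,0); v=(-2,3)
5. t=5/3 → L at (0,5); v=(2,3)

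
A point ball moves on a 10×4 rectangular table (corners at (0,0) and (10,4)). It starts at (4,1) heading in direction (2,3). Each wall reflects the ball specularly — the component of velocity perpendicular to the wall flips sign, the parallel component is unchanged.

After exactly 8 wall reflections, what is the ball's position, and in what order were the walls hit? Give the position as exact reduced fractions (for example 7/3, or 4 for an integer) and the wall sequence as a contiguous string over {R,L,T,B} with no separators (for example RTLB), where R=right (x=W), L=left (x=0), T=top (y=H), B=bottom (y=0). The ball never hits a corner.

Final position: (0,1)
Wall sequence: TBRTBTBL

1. t=1 → T at (6,4); v=(2,-3)
2. t=4/3 → B at (26/3,0); v=(2,3)
3. t=2/3 → R at (10,2); v=(-2,3)
4. t=2/3 → T at (26/3,4); v=(-2,-3)
5. t=4/3 → B at (6,0); v=(-2,3)
6. t=4/3 → T at (10/3,4); v=(-2,-3)
7. t=4/3 → B at (2/3,0); v=(-2,3)
8. t=1/3 → L at (0,1); v=(2,3)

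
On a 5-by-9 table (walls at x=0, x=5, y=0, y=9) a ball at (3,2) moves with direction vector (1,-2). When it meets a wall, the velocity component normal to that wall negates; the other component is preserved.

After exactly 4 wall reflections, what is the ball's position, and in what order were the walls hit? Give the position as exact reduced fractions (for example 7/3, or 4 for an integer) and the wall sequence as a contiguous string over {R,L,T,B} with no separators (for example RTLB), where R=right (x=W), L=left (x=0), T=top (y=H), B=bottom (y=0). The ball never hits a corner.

Final position: (0,6)
Wall sequence: BRTL

1. t=1 → B at (4,0); v=(1,2)
2. t=1 → R at (5,2); v=(-1,2)
3. t=7/2 → T at (3/2,9); v=(-1,-2)
4. t=3/2 → L at (0,6); v=(1,-2)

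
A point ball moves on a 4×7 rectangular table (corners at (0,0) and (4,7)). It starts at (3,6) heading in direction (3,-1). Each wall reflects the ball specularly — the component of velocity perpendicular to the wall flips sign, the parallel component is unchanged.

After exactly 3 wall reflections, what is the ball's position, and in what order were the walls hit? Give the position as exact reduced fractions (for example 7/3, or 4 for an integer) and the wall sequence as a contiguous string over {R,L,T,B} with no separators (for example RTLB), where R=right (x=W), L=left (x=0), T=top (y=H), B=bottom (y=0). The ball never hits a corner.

Final position: (4,3)
Wall sequence: RLR

1. t=1/3 → R at (4,17/3); v=(-3,-1)
2. t=4/3 → L at (0,13/3); v=(3,-1)
3. t=4/3 → R at (4,3); v=(-3,-1)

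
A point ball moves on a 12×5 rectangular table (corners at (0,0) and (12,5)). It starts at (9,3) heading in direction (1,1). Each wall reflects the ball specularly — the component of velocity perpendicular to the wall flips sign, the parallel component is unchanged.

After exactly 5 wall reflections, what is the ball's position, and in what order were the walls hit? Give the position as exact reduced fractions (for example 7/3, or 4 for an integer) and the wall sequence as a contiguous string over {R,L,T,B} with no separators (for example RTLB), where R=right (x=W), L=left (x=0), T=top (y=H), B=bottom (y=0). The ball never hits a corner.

1. t=2 → T at (11,5); v=(1,-1)
2. t=1 → R at (12,4); v=(-1,-1)
3. t=4 → B at (8,0); v=(-1,1)
4. t=5 → T at (3,5); v=(-1,-1)
5. t=3 → L at (0,2); v=(1,-1)

Final position: (0,2)
Wall sequence: TRBTL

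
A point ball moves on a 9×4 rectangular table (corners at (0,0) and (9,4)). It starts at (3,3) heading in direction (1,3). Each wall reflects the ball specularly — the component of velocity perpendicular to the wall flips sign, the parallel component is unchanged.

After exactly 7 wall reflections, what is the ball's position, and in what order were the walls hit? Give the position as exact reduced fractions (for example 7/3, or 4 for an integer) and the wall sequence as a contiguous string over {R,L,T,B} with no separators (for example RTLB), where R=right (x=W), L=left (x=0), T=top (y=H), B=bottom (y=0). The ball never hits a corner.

Final position: (8,0)
Wall sequence: TBTBTRB

1. t=1/3 → T at (10/3,4); v=(1,-3)
2. t=4/3 → B at (14/3,0); v=(1,3)
3. t=4/3 → T at (6,4); v=(1,-3)
4. t=4/3 → B at (22/3,0); v=(1,3)
5. t=4/3 → T at (26/3,4); v=(1,-3)
6. t=1/3 → R at (9,3); v=(-1,-3)
7. t=1 → B at (8,0); v=(-1,3)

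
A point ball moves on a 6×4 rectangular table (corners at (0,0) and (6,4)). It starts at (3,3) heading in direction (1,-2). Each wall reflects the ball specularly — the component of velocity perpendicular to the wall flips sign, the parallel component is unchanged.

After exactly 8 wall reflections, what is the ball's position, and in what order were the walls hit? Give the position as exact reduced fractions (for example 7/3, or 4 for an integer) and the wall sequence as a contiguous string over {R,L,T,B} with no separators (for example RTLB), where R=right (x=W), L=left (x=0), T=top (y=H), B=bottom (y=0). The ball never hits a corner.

1. t=3/2 → B at (9/2,0); v=(1,2)
2. t=3/2 → R at (6,3); v=(-1,2)
3. t=1/2 → T at (11/2,4); v=(-1,-2)
4. t=2 → B at (7/2,0); v=(-1,2)
5. t=2 → T at (3/2,4); v=(-1,-2)
6. t=3/2 → L at (0,1); v=(1,-2)
7. t=1/2 → B at (1/2,0); v=(1,2)
8. t=2 → T at (5/2,4); v=(1,-2)

Final position: (5/2,4)
Wall sequence: BRTBTLBT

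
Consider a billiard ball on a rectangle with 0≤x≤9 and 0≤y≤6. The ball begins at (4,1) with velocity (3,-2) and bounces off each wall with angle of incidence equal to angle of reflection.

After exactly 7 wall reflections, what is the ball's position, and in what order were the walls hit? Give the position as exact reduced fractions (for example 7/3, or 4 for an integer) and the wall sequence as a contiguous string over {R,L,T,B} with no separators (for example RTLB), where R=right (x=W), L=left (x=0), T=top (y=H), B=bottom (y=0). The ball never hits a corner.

Final position: (7/2,6)
Wall sequence: BRTLBRT

1. t=1/2 → B at (11/2,0); v=(3,2)
2. t=7/6 → R at (9,7/3); v=(-3,2)
3. t=11/6 → T at (7/2,6); v=(-3,-2)
4. t=7/6 → L at (0,11/3); v=(3,-2)
5. t=11/6 → B at (11/2,0); v=(3,2)
6. t=7/6 → R at (9,7/3); v=(-3,2)
7. t=11/6 → T at (7/2,6); v=(-3,-2)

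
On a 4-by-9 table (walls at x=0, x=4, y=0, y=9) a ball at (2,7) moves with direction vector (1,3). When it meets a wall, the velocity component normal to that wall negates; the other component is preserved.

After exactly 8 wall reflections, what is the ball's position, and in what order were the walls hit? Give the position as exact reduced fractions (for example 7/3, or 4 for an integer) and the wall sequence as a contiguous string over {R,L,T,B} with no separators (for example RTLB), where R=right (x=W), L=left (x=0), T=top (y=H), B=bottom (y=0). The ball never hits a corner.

Final position: (4/3,9)
Wall sequence: TRBLTBRT

1. t=2/3 → T at (8/3,9); v=(1,-3)
2. t=4/3 → R at (4,5); v=(-1,-3)
3. t=5/3 → B at (7/3,0); v=(-1,3)
4. t=7/3 → L at (0,7); v=(1,3)
5. t=2/3 → T at (2/3,9); v=(1,-3)
6. t=3 → B at (11/3,0); v=(1,3)
7. t=1/3 → R at (4,1); v=(-1,3)
8. t=8/3 → T at (4/3,9); v=(-1,-3)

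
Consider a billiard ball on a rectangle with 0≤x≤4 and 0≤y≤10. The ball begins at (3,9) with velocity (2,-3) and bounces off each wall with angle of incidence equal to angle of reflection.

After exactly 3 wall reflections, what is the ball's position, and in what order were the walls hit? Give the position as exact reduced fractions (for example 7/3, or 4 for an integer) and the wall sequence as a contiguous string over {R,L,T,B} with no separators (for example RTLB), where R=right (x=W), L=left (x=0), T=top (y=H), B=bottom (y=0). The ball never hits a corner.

Final position: (1,0)
Wall sequence: RLB

1. t=1/2 → R at (4,15/2); v=(-2,-3)
2. t=2 → L at (0,3/2); v=(2,-3)
3. t=1/2 → B at (1,0); v=(2,3)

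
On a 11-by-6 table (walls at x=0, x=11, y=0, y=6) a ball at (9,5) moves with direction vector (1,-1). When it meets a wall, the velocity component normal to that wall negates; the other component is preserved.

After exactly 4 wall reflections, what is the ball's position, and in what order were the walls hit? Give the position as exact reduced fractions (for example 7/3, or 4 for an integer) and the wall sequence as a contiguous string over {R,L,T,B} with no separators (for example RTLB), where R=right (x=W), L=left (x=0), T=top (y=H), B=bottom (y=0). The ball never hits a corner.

1. t=2 → R at (11,3); v=(-1,-1)
2. t=3 → B at (8,0); v=(-1,1)
3. t=6 → T at (2,6); v=(-1,-1)
4. t=2 → L at (0,4); v=(1,-1)

Final position: (0,4)
Wall sequence: RBTL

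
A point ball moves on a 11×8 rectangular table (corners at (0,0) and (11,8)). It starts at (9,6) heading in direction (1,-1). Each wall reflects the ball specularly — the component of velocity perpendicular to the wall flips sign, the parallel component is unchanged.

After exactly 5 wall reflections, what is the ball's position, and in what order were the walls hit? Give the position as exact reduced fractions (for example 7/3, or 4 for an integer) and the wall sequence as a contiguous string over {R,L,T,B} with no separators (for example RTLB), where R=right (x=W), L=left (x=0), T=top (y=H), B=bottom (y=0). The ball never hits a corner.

Final position: (9,0)
Wall sequence: RBLTB

1. t=2 → R at (11,4); v=(-1,-1)
2. t=4 → B at (7,0); v=(-1,1)
3. t=7 → L at (0,7); v=(1,1)
4. t=1 → T at (1,8); v=(1,-1)
5. t=8 → B at (9,0); v=(1,1)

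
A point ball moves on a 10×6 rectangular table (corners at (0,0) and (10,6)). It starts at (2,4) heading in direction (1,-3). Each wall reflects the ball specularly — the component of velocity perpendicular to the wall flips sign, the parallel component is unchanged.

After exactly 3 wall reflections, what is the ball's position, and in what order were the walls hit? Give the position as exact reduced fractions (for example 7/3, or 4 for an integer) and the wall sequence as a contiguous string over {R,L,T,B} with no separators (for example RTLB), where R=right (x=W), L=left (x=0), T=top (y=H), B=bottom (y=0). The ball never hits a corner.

Final position: (22/3,0)
Wall sequence: BTB

1. t=4/3 → B at (10/3,0); v=(1,3)
2. t=2 → T at (16/3,6); v=(1,-3)
3. t=2 → B at (22/3,0); v=(1,3)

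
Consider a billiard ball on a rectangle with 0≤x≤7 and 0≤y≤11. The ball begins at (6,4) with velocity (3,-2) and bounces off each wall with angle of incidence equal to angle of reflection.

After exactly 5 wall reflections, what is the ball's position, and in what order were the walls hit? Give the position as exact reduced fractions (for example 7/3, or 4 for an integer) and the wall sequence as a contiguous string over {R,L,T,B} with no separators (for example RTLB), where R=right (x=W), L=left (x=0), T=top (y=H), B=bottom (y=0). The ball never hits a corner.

1. t=1/3 → R at (7,10/3); v=(-3,-2)
2. t=5/3 → B at (2,0); v=(-3,2)
3. t=2/3 → L at (0,4/3); v=(3,2)
4. t=7/3 → R at (7,6); v=(-3,2)
5. t=7/3 → L at (0,32/3); v=(3,2)

Final position: (0,32/3)
Wall sequence: RBLRL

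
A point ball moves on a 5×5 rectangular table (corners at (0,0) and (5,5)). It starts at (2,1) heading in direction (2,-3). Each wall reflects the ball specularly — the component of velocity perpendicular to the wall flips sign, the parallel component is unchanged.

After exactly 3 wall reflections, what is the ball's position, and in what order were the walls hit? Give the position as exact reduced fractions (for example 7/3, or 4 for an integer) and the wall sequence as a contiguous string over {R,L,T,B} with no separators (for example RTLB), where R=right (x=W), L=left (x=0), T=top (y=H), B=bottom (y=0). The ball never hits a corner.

Final position: (4,5)
Wall sequence: BRT

1. t=1/3 → B at (8/3,0); v=(2,3)
2. t=7/6 → R at (5,7/2); v=(-2,3)
3. t=1/2 → T at (4,5); v=(-2,-3)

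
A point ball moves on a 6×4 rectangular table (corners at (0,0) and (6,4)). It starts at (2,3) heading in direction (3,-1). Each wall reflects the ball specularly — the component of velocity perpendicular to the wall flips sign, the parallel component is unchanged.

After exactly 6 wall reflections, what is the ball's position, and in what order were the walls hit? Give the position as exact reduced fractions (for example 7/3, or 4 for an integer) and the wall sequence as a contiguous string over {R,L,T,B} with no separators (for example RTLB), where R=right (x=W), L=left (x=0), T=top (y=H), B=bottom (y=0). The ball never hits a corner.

1. t=4/3 → R at (6,5/3); v=(-3,-1)
2. t=5/3 → B at (1,0); v=(-3,1)
3. t=1/3 → L at (0,1/3); v=(3,1)
4. t=2 → R at (6,7/3); v=(-3,1)
5. t=5/3 → T at (1,4); v=(-3,-1)
6. t=1/3 → L at (0,11/3); v=(3,-1)

Final position: (0,11/3)
Wall sequence: RBLRTL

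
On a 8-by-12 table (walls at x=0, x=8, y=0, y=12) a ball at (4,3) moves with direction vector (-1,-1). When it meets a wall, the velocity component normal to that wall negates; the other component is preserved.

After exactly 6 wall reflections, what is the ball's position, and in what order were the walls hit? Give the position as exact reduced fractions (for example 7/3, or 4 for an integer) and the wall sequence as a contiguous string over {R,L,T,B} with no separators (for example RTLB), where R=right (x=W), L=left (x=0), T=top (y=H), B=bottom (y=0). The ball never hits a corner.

1. t=3 → B at (1,0); v=(-1,1)
2. t=1 → L at (0,1); v=(1,1)
3. t=8 → R at (8,9); v=(-1,1)
4. t=3 → T at (5,12); v=(-1,-1)
5. t=5 → L at (0,7); v=(1,-1)
6. t=7 → B at (7,0); v=(1,1)

Final position: (7,0)
Wall sequence: BLRTLB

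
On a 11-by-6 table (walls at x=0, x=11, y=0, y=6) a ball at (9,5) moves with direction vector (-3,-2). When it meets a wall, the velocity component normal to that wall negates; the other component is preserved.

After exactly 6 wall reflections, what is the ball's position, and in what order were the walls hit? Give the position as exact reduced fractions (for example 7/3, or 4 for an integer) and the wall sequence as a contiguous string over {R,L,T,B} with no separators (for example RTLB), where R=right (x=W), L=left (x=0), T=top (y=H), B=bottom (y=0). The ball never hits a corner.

Final position: (0,11/3)
Wall sequence: BLTRBL

1. t=5/2 → B at (3/2,0); v=(-3,2)
2. t=1/2 → L at (0,1); v=(3,2)
3. t=5/2 → T at (15/2,6); v=(3,-2)
4. t=7/6 → R at (11,11/3); v=(-3,-2)
5. t=11/6 → B at (11/2,0); v=(-3,2)
6. t=11/6 → L at (0,11/3); v=(3,2)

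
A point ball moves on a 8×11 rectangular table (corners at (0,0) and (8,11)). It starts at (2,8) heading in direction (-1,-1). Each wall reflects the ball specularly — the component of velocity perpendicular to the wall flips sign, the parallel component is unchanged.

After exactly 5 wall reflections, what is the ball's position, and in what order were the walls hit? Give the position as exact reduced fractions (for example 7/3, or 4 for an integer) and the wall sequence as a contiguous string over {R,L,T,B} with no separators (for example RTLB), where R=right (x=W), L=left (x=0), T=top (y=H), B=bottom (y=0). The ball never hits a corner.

1. t=2 → L at (0,6); v=(1,-1)
2. t=6 → B at (6,0); v=(1,1)
3. t=2 → R at (8,2); v=(-1,1)
4. t=8 → L at (0,10); v=(1,1)
5. t=1 → T at (1,11); v=(1,-1)

Final position: (1,11)
Wall sequence: LBRLT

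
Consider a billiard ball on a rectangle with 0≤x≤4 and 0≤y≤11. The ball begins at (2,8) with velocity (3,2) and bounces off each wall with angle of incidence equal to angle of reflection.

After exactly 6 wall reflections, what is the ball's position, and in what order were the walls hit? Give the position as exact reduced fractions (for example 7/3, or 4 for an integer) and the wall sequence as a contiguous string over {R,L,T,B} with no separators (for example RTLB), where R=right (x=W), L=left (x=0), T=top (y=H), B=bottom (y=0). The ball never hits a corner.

Final position: (4,2)
Wall sequence: RTLRLR

1. t=2/3 → R at (4,28/3); v=(-3,2)
2. t=5/6 → T at (3/2,11); v=(-3,-2)
3. t=1/2 → L at (0,10); v=(3,-2)
4. t=4/3 → R at (4,22/3); v=(-3,-2)
5. t=4/3 → L at (0,14/3); v=(3,-2)
6. t=4/3 → R at (4,2); v=(-3,-2)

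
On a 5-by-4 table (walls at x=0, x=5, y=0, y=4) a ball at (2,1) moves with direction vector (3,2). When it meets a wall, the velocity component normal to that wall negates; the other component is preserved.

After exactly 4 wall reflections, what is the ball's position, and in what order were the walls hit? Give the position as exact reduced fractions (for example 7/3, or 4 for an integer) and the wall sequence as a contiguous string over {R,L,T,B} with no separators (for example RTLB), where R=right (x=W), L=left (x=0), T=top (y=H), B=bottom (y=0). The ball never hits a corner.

Final position: (5/2,0)
Wall sequence: RTLB

1. t=1 → R at (5,3); v=(-3,2)
2. t=1/2 → T at (7/2,4); v=(-3,-2)
3. t=7/6 → L at (0,5/3); v=(3,-2)
4. t=5/6 → B at (5/2,0); v=(3,2)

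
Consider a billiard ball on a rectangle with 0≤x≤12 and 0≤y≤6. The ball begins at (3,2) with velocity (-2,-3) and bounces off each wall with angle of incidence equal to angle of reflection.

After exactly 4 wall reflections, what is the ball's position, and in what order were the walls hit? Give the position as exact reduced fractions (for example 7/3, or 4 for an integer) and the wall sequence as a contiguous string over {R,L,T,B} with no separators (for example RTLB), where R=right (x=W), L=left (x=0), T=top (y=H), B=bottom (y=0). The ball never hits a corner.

Final position: (19/3,0)
Wall sequence: BLTB

1. t=2/3 → B at (5/3,0); v=(-2,3)
2. t=5/6 → L at (0,5/2); v=(2,3)
3. t=7/6 → T at (7/3,6); v=(2,-3)
4. t=2 → B at (19/3,0); v=(2,3)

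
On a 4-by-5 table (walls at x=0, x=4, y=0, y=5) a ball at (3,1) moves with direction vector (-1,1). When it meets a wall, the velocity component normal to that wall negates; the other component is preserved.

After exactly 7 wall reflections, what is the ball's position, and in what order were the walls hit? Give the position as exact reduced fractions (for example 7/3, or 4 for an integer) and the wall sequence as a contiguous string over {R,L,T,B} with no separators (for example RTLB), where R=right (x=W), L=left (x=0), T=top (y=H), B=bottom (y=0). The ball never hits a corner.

Final position: (4,4)
Wall sequence: LTRBLTR

1. t=3 → L at (0,4); v=(1,1)
2. t=1 → T at (1,5); v=(1,-1)
3. t=3 → R at (4,2); v=(-1,-1)
4. t=2 → B at (2,0); v=(-1,1)
5. t=2 → L at (0,2); v=(1,1)
6. t=3 → T at (3,5); v=(1,-1)
7. t=1 → R at (4,4); v=(-1,-1)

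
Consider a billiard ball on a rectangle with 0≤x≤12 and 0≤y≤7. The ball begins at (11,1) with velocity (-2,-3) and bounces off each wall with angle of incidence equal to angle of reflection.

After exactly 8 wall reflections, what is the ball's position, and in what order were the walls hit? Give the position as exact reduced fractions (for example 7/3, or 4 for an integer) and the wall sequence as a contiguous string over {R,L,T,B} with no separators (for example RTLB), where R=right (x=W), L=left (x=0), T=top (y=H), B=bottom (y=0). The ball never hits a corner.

1. t=1/3 → B at (31/3,0); v=(-2,3)
2. t=7/3 → T at (17/3,7); v=(-2,-3)
3. t=7/3 → B at (1,0); v=(-2,3)
4. t=1/2 → L at (0,3/2); v=(2,3)
5. t=11/6 → T at (11/3,7); v=(2,-3)
6. t=7/3 → B at (25/3,0); v=(2,3)
7. t=11/6 → R at (12,11/2); v=(-2,3)
8. t=1/2 → T at (11,7); v=(-2,-3)

Final position: (11,7)
Wall sequence: BTBLTBRT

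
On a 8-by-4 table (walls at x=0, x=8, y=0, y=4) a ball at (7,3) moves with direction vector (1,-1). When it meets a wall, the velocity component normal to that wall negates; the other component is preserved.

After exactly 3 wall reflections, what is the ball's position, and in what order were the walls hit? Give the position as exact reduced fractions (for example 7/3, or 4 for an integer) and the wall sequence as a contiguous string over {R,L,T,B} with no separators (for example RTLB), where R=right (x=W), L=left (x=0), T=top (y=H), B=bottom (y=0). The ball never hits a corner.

Final position: (2,4)
Wall sequence: RBT

1. t=1 → R at (8,2); v=(-1,-1)
2. t=2 → B at (6,0); v=(-1,1)
3. t=4 → T at (2,4); v=(-1,-1)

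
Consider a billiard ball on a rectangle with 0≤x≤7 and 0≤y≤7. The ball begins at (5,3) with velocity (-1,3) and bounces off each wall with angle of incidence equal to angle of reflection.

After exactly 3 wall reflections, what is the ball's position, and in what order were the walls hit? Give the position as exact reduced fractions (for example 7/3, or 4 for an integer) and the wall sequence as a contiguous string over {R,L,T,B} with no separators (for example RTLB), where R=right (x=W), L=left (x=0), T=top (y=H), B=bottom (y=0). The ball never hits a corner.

1. t=4/3 → T at (11/3,7); v=(-1,-3)
2. t=7/3 → B at (4/3,0); v=(-1,3)
3. t=4/3 → L at (0,4); v=(1,3)

Final position: (0,4)
Wall sequence: TBL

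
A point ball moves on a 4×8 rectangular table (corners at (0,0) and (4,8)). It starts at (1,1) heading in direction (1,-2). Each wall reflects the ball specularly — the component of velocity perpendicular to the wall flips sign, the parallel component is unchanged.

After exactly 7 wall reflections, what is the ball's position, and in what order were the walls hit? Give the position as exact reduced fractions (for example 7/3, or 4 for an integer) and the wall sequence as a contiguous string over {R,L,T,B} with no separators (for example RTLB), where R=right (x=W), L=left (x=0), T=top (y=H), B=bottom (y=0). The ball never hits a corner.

1. t=1/2 → B at (3/2,0); v=(1,2)
2. t=5/2 → R at (4,5); v=(-1,2)
3. t=3/2 → T at (5/2,8); v=(-1,-2)
4. t=5/2 → L at (0,3); v=(1,-2)
5. t=3/2 → B at (3/2,0); v=(1,2)
6. t=5/2 → R at (4,5); v=(-1,2)
7. t=3/2 → T at (5/2,8); v=(-1,-2)

Final position: (5/2,8)
Wall sequence: BRTLBRT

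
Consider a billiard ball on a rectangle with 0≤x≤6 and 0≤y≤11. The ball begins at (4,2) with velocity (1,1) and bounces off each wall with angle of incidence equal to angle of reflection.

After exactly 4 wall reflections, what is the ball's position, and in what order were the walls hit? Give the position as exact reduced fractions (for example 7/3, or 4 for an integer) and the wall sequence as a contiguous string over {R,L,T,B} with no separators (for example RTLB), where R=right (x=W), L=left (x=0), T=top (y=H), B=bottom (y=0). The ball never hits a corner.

1. t=2 → R at (6,4); v=(-1,1)
2. t=6 → L at (0,10); v=(1,1)
3. t=1 → T at (1,11); v=(1,-1)
4. t=5 → R at (6,6); v=(-1,-1)

Final position: (6,6)
Wall sequence: RLTR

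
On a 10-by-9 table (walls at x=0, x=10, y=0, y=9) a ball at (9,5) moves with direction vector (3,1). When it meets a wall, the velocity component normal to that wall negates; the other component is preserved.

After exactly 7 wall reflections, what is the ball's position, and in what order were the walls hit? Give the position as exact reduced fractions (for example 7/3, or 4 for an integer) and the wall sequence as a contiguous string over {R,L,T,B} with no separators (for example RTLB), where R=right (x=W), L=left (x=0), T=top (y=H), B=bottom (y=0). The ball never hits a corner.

Final position: (10,2/3)
Wall sequence: RLTRLBR

1. t=1/3 → R at (10,16/3); v=(-3,1)
2. t=10/3 → L at (0,26/3); v=(3,1)
3. t=1/3 → T at (1,9); v=(3,-1)
4. t=3 → R at (10,6); v=(-3,-1)
5. t=10/3 → L at (0,8/3); v=(3,-1)
6. t=8/3 → B at (8,0); v=(3,1)
7. t=2/3 → R at (10,2/3); v=(-3,1)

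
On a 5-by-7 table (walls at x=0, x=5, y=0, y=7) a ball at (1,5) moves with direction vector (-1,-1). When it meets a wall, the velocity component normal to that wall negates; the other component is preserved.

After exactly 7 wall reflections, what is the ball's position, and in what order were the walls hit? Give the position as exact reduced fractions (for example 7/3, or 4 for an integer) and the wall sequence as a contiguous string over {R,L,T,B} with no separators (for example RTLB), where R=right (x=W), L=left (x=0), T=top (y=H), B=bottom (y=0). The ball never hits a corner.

Final position: (2,0)
Wall sequence: LBRLTRB

1. t=1 → L at (0,4); v=(1,-1)
2. t=4 → B at (4,0); v=(1,1)
3. t=1 → R at (5,1); v=(-1,1)
4. t=5 → L at (0,6); v=(1,1)
5. t=1 → T at (1,7); v=(1,-1)
6. t=4 → R at (5,3); v=(-1,-1)
7. t=3 → B at (2,0); v=(-1,1)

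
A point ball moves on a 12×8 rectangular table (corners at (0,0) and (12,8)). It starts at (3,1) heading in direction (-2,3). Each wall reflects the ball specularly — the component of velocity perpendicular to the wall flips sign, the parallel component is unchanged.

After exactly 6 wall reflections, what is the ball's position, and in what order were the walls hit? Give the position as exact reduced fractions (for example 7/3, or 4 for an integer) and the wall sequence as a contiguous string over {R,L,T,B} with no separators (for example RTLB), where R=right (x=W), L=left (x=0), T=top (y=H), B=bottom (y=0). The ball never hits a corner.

Final position: (19/3,0)
Wall sequence: LTBRTB

1. t=3/2 → L at (0,11/2); v=(2,3)
2. t=5/6 → T at (5/3,8); v=(2,-3)
3. t=8/3 → B at (7,0); v=(2,3)
4. t=5/2 → R at (12,15/2); v=(-2,3)
5. t=1/6 → T at (35/3,8); v=(-2,-3)
6. t=8/3 → B at (19/3,0); v=(-2,3)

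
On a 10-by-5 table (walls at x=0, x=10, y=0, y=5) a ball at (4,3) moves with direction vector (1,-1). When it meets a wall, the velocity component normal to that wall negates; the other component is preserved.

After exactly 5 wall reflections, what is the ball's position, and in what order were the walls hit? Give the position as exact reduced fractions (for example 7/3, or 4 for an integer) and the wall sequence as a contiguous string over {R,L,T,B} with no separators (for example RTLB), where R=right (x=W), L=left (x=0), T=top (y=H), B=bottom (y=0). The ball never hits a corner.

1. t=3 → B at (7,0); v=(1,1)
2. t=3 → R at (10,3); v=(-1,1)
3. t=2 → T at (8,5); v=(-1,-1)
4. t=5 → B at (3,0); v=(-1,1)
5. t=3 → L at (0,3); v=(1,1)

Final position: (0,3)
Wall sequence: BRTBL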